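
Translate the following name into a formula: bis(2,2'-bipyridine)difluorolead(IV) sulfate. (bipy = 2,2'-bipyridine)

Ligands: 2 fluoro (F, -1), 2 2,2'-bipyridine (bipy, neutral). Ligand charge sum = -2.
Charge balance with sulfate (-2) requires 1 complex ion per 1 sulfate.

[Pb(bipy)2F2]SO4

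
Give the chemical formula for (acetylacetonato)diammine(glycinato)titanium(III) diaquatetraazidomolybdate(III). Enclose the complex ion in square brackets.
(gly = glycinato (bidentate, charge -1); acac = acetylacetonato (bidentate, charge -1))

[Ti(acac)(gly)(NH3)2][Mo(H2O)2(N3)4]

Cation [Ti…]: ligand charges -2, Ti(III) ⇒ ion charge 1+.
Anion [Mo…]: ligand charges -4, Mo(III) ⇒ ion charge 1−.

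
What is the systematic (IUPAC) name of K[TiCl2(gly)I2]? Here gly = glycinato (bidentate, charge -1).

potassium dichloro(glycinato)diiodotitanate(IV)

The 1 potassium counter-ion carries a total charge of +1, so each complex ion is 1−.
Ligand charges: 1×glycinato (-1 each), 2×chloro (-1 each), 2×iodo (-1 each); total -5. So Ti + (-5) = 1−, giving Ti = +4.
The complex ion is anionic, so titanium takes the -ate form titanate(IV).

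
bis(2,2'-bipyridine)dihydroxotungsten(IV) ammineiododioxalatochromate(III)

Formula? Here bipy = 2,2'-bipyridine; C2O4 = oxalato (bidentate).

Cation [W…]: ligand charges -2, W(IV) ⇒ ion charge 2+.
Anion [Cr…]: ligand charges -5, Cr(III) ⇒ ion charge 2−.
One 2+ cation balances one 2− anion.

[W(bipy)2(OH)2][Cr(C2O4)2I(NH3)]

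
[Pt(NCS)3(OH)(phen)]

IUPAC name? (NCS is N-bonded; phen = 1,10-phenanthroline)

There is no counter-ion, so the complex is neutral overall.
Ligand charges: 3×isothiocyanato (-1 each), 1×1,10-phenanthroline (neutral), 1×hydroxo (-1 each); total -4. So Pt + (-4) = 0, giving Pt = +4.
Ligands are named alphabetically: hydroxo before isothiocyanato before phenanthroline.

hydroxotriisothiocyanato(1,10-phenanthroline)platinum(IV)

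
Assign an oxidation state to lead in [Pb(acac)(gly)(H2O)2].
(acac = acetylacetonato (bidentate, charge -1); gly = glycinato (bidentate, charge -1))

No counter-ion: the bracketed complex is neutral.
Ligand charges: 1×acac = -1; 2×H2O neutral; 1×gly = -1; sum -2.
Pb + (-2) = 0 ⇒ Pb is +2.

+2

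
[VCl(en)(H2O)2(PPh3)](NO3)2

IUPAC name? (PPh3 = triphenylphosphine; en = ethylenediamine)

The 2 nitrate counter-ions carry a total charge of -2, so each complex ion is 2+.
Ligand charges: 1×triphenylphosphine (neutral), 1×ethylenediamine (neutral), 2×aqua (neutral), 1×chloro (-1 each); total -1. So V + (-1) = 2+, giving V = +3.
Ligands are named alphabetically: aqua before chloro before ethylenediamine before triphenylphosphine.

diaquachloro(ethylenediamine)(triphenylphosphine)vanadium(III) nitrate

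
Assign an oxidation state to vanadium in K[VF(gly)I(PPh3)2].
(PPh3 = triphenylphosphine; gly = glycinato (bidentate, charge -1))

+2

1 potassium outside the brackets (+1 each) → the complex ion is 1−.
Ligand charges: 2×PPh3 neutral; 1×F = -1; 1×gly = -1; 1×I = -1; sum -3.
V + (-3) = 1− ⇒ V is +2.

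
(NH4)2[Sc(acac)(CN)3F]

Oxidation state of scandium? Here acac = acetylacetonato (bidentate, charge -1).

+3

2 ammonium outside the brackets (+1 each) → the complex ion is 2−.
Ligand charges: 1×acac = -1; 3×CN = -3; 1×F = -1; sum -5.
Sc + (-5) = 2− ⇒ Sc is +3.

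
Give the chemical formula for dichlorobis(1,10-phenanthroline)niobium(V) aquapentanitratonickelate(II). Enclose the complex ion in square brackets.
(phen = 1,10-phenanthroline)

[NbCl2(phen)2][Ni(H2O)(NO3)5]

Cation [Nb…]: ligand charges -2, Nb(V) ⇒ ion charge 3+.
Anion [Ni…]: ligand charges -5, Ni(II) ⇒ ion charge 3−.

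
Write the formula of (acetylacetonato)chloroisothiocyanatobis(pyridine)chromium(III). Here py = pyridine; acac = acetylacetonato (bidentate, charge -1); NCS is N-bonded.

Ligands: 2 pyridine (py, neutral), 1 acetylacetonato (acac, -1), 1 isothiocyanato (NCS, -1), 1 chloro (Cl, -1). Ligand charge sum = -3.
With Cr in oxidation state +3, the complex ion is [Cr...].

[Cr(acac)Cl(NCS)(py)2]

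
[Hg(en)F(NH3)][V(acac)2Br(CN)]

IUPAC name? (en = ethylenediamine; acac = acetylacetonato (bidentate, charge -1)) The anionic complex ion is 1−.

ammine(ethylenediamine)fluoromercury(II) bis(acetylacetonato)bromocyanovanadate(III)

The complex anion is given as 1−; its ligand charges sum to -4, so V = +3.
A 1:1 salt means the cation carries the equal and opposite charge, 1+.
Cation: ligand charges sum to -1; for the ion to be 1+, Hg = +2.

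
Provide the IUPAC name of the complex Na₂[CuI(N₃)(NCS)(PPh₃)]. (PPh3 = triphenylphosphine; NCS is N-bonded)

sodium azidoiodoisothiocyanato(triphenylphosphine)cuprate(I)

The 2 sodium counter-ions carry a total charge of +2, so each complex ion is 2−.
Ligand charges: 1×triphenylphosphine (neutral), 1×isothiocyanato (-1 each), 1×iodo (-1 each), 1×azido (-1 each); total -3. So Cu + (-3) = 2−, giving Cu = +1.
Ligands are named alphabetically: azido before iodo before isothiocyanato before triphenylphosphine.
The complex ion is anionic, so copper takes the -ate form cuprate(I).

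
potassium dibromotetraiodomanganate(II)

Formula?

Ligands: 4 iodo (I, -1), 2 bromo (Br, -1). Ligand charge sum = -6.
Charge balance with potassium (+1) requires 1 complex ion per 4 potassium.

K4[MnBr2I4]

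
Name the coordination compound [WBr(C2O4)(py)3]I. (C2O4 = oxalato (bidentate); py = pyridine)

The 1 iodide counter-ion carries a total charge of -1, so each complex ion is 1+.
Ligand charges: 1×bromo (-1 each), 1×oxalato (-2 each), 3×pyridine (neutral); total -3. So W + (-3) = 1+, giving W = +4.
Ligands are named alphabetically: bromo before oxalato before pyridine.

bromooxalatotris(pyridine)tungsten(IV) iodide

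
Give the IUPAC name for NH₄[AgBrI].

ammonium bromoiodoargentate(I)

The 1 ammonium counter-ion carries a total charge of +1, so each complex ion is 1−.
Ligand charges: 1×iodo (-1 each), 1×bromo (-1 each); total -2. So Ag + (-2) = 1−, giving Ag = +1.
Ligands are named alphabetically: bromo before iodo.
The complex ion is anionic, so silver takes the -ate form argentate(I).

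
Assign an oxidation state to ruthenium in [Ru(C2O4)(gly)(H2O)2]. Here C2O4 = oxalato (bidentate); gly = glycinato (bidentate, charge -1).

+3

No counter-ion: the bracketed complex is neutral.
Ligand charges: 2×H2O neutral; 1×C2O4 = -2; 1×gly = -1; sum -3.
Ru + (-3) = 0 ⇒ Ru is +3.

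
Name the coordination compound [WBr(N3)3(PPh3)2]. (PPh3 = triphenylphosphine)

There is no counter-ion, so the complex is neutral overall.
Ligand charges: 3×azido (-1 each), 2×triphenylphosphine (neutral), 1×bromo (-1 each); total -4. So W + (-4) = 0, giving W = +4.
Ligands are named alphabetically: azido before bromo before triphenylphosphine.

triazidobromobis(triphenylphosphine)tungsten(IV)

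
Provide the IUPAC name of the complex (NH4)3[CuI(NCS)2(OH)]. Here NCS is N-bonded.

ammonium hydroxoiododiisothiocyanatocuprate(I)

The 3 ammonium counter-ions carry a total charge of +3, so each complex ion is 3−.
Ligand charges: 1×iodo (-1 each), 2×isothiocyanato (-1 each), 1×hydroxo (-1 each); total -4. So Cu + (-4) = 3−, giving Cu = +1.
Ligands are named alphabetically: hydroxo before iodo before isothiocyanato.
The complex ion is anionic, so copper takes the -ate form cuprate(I).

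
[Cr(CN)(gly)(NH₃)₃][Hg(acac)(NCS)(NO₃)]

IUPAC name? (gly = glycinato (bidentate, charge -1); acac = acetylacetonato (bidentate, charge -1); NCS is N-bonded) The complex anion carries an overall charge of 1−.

triamminecyano(glycinato)chromium(III) (acetylacetonato)isothiocyanatonitratomercurate(II)

The complex anion is given as 1−; its ligand charges sum to -3, so Hg = +2.
A 1:1 salt means the cation carries the equal and opposite charge, 1+.
Cation: ligand charges sum to -2; for the ion to be 1+, Cr = +3.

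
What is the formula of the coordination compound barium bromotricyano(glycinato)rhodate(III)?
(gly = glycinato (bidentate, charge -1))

Ligands: 1 glycinato (gly, -1), 1 bromo (Br, -1), 3 cyano (CN, -1). Ligand charge sum = -5.
With Rh in oxidation state +3, the complex ion is [Rh...]^2−.
Charge balance with barium (+2) requires 1 complex ion per 1 barium.

Ba[RhBr(CN)3(gly)]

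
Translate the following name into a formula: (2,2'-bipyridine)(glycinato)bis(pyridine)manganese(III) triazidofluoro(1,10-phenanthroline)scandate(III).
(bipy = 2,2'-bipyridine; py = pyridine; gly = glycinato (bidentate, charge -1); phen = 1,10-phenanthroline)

[Mn(bipy)(gly)(py)2][ScF(N3)3(phen)]2

Cation [Mn…]: ligand charges -1, Mn(III) ⇒ ion charge 2+.
Anion [Sc…]: ligand charges -4, Sc(III) ⇒ ion charge 1−.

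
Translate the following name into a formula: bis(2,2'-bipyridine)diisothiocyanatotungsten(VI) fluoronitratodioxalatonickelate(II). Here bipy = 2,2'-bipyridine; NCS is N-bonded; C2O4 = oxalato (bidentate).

Cation [W…]: ligand charges -2, W(VI) ⇒ ion charge 4+.
Anion [Ni…]: ligand charges -6, Ni(II) ⇒ ion charge 4−.
One 4+ cation balances one 4− anion.

[W(bipy)2(NCS)2][Ni(C2O4)2F(NO3)]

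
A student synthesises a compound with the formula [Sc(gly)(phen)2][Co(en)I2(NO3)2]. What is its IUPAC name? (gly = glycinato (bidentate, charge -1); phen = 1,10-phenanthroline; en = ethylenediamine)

(glycinato)bis(1,10-phenanthroline)scandium(III) (ethylenediamine)diiododinitratocobaltate(II)

Both ions are complex: the cation is named first with the plain metal name, the anion second with the -ate form; each ion's ligands are alphabetised independently.
Scandium is always +3 in its complexes; the cation's ligand charges sum to -1, so the complex cation is 2+.
A 1:1 salt means the anion carries the equal and opposite charge, 2−.
Anion: ligand charges sum to -4; for the ion to be 2−, Co = +2.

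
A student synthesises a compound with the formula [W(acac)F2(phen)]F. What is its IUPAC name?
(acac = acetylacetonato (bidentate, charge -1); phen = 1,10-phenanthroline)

(acetylacetonato)difluoro(1,10-phenanthroline)tungsten(IV) fluoride

The 1 fluoride counter-ion carries a total charge of -1, so each complex ion is 1+.
Ligand charges: 2×fluoro (-1 each), 1×acetylacetonato (-1 each), 1×1,10-phenanthroline (neutral); total -3. So W + (-3) = 1+, giving W = +4.
Ligands are named alphabetically: acetylacetonato before fluoro before phenanthroline.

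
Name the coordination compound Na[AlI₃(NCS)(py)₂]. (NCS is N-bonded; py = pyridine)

The 1 sodium counter-ion carries a total charge of +1, so each complex ion is 1−.
Ligand charges: 3×iodo (-1 each), 1×isothiocyanato (-1 each), 2×pyridine (neutral); total -4. So Al + (-4) = 1−, giving Al = +3.
The complex ion is anionic, so aluminium takes the -ate form aluminate(III).

sodium triiodoisothiocyanatobis(pyridine)aluminate(III)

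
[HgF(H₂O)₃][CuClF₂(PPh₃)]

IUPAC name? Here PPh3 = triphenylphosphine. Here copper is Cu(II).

Both ions are complex: the cation is named first with the plain metal name, the anion second with the -ate form; each ion's ligands are alphabetised independently.
Cu is given as +2; the anion's ligand charges sum to -3, so the complex anion is 1−.
A 1:1 salt means the cation carries the equal and opposite charge, 1+.
Cation: ligand charges sum to -1; for the ion to be 1+, Hg = +2.

triaquafluoromercury(II) chlorodifluoro(triphenylphosphine)cuprate(II)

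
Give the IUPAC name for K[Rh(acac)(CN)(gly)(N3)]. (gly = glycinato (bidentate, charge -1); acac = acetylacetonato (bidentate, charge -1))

potassium (acetylacetonato)azidocyano(glycinato)rhodate(III)

The 1 potassium counter-ion carries a total charge of +1, so each complex ion is 1−.
Ligand charges: 1×glycinato (-1 each), 1×azido (-1 each), 1×acetylacetonato (-1 each), 1×cyano (-1 each); total -4. So Rh + (-4) = 1−, giving Rh = +3.
The complex ion is anionic, so rhodium takes the -ate form rhodate(III).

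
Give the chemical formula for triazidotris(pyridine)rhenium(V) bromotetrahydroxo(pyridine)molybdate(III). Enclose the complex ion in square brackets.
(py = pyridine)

[Re(N3)3(py)3][MoBr(OH)4(py)]

Cation [Re…]: ligand charges -3, Re(V) ⇒ ion charge 2+.
Anion [Mo…]: ligand charges -5, Mo(III) ⇒ ion charge 2−.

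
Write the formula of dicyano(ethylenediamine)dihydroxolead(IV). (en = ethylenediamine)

[Pb(CN)2(en)(OH)2]

Ligands: 2 cyano (CN, -1), 2 hydroxo (OH, -1), 1 ethylenediamine (en, neutral). Ligand charge sum = -4.
With Pb in oxidation state +4, the complex ion is [Pb...].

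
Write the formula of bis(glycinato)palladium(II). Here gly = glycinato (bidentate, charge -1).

[Pd(gly)2]

Ligands: 2 glycinato (gly, -1). Ligand charge sum = -2.
With Pd in oxidation state +2, the complex ion is [Pd...].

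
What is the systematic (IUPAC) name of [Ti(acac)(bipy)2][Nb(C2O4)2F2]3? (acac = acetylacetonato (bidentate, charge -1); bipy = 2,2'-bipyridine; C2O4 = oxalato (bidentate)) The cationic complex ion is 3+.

Both ions are complex: the cation is named first with the plain metal name, the anion second with the -ate form; each ion's ligands are alphabetised independently.
The complex cation is given as 3+; its ligand charges sum to -1, so Ti = +4.
With 3 anions per cation, each anion must be 3/3 = 1−.
Anion: ligand charges sum to -6; for the ion to be 1−, Nb = +5.

(acetylacetonato)bis(2,2'-bipyridine)titanium(IV) difluorodioxalatoniobate(V)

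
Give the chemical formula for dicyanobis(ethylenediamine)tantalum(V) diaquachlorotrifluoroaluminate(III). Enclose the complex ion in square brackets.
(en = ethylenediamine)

Cation [Ta…]: ligand charges -2, Ta(V) ⇒ ion charge 3+.
Anion [Al…]: ligand charges -4, Al(III) ⇒ ion charge 1−.
One 3+ cation requires 3 of the 1− anion.

[Ta(CN)2(en)2][AlClF3(H2O)2]3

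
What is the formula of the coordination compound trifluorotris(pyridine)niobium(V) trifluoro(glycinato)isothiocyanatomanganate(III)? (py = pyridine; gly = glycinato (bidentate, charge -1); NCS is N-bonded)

[NbF3(py)3][MnF3(gly)(NCS)]

Cation [Nb…]: ligand charges -3, Nb(V) ⇒ ion charge 2+.
Anion [Mn…]: ligand charges -5, Mn(III) ⇒ ion charge 2−.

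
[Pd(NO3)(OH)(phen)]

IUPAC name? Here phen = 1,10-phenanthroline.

There is no counter-ion, so the complex is neutral overall.
Ligand charges: 1×1,10-phenanthroline (neutral), 1×nitrato (-1 each), 1×hydroxo (-1 each); total -2. So Pd + (-2) = 0, giving Pd = +2.
Ligands are named alphabetically: hydroxo before nitrato before phenanthroline.

hydroxonitrato(1,10-phenanthroline)palladium(II)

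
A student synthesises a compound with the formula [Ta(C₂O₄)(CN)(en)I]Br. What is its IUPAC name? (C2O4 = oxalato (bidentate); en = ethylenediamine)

The 1 bromide counter-ion carries a total charge of -1, so each complex ion is 1+.
Ligand charges: 1×cyano (-1 each), 1×oxalato (-2 each), 1×ethylenediamine (neutral), 1×iodo (-1 each); total -4. So Ta + (-4) = 1+, giving Ta = +5.
Ligands are named alphabetically: cyano before ethylenediamine before iodo before oxalato.

cyano(ethylenediamine)iodooxalatotantalum(V) bromide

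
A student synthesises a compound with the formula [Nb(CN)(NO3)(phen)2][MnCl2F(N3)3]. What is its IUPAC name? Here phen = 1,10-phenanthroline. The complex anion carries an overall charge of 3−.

cyanonitratobis(1,10-phenanthroline)niobium(V) triazidodichlorofluoromanganate(III)

The complex anion is given as 3−; its ligand charges sum to -6, so Mn = +3.
A 1:1 salt means the cation carries the equal and opposite charge, 3+.
Cation: ligand charges sum to -2; for the ion to be 3+, Nb = +5.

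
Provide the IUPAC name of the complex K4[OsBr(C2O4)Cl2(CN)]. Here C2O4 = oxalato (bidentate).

The 4 potassium counter-ions carry a total charge of +4, so each complex ion is 4−.
Ligand charges: 1×cyano (-1 each), 2×chloro (-1 each), 1×oxalato (-2 each), 1×bromo (-1 each); total -6. So Os + (-6) = 4−, giving Os = +2.
Ligands are named alphabetically: bromo before chloro before cyano before oxalato.
The complex ion is anionic, so osmium takes the -ate form osmate(II).

potassium bromodichlorocyanooxalatoosmate(II)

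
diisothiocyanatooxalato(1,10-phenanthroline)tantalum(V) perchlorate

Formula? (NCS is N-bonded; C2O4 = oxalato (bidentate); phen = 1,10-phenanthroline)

Ligands: 2 isothiocyanato (NCS, -1), 1 oxalato (C2O4, -2), 1 1,10-phenanthroline (phen, neutral). Ligand charge sum = -4.
Charge balance with perchlorate (-1) requires 1 complex ion per 1 perchlorate.

[Ta(C2O4)(NCS)2(phen)]ClO4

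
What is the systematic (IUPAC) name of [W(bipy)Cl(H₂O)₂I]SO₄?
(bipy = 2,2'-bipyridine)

diaqua(2,2'-bipyridine)chloroiodotungsten(IV) sulfate

The 1 sulfate counter-ion carries a total charge of -2, so each complex ion is 2+.
Ligand charges: 2×aqua (neutral), 1×chloro (-1 each), 1×iodo (-1 each), 1×2,2'-bipyridine (neutral); total -2. So W + (-2) = 2+, giving W = +4.
Ligands are named alphabetically: aqua before bipyridine before chloro before iodo.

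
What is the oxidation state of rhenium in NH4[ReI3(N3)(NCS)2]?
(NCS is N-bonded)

+5

1 ammonium outside the brackets (+1 each) → the complex ion is 1−.
Ligand charges: 2×NCS = -2; 1×N3 = -1; 3×I = -3; sum -6.
Re + (-6) = 1− ⇒ Re is +5.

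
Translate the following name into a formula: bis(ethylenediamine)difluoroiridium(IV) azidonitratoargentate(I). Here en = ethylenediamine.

Cation [Ir…]: ligand charges -2, Ir(IV) ⇒ ion charge 2+.
Anion [Ag…]: ligand charges -2, Ag(I) ⇒ ion charge 1−.
One 2+ cation requires 2 of the 1− anion.

[Ir(en)2F2][Ag(N3)(NO3)]2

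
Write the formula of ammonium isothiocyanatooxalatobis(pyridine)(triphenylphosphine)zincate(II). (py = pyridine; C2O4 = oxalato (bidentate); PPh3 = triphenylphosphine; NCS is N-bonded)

NH4[Zn(C2O4)(NCS)(PPh3)(py)2]

Ligands: 2 pyridine (py, neutral), 1 oxalato (C2O4, -2), 1 triphenylphosphine (PPh3, neutral), 1 isothiocyanato (NCS, -1). Ligand charge sum = -3.
With Zn in oxidation state +2, the complex ion is [Zn...]^1−.
Charge balance with ammonium (+1) requires 1 complex ion per 1 ammonium.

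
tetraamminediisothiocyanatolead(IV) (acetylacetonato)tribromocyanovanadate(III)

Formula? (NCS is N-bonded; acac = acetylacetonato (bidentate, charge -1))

Cation [Pb…]: ligand charges -2, Pb(IV) ⇒ ion charge 2+.
Anion [V…]: ligand charges -5, V(III) ⇒ ion charge 2−.

[Pb(NCS)2(NH3)4][V(acac)Br3(CN)]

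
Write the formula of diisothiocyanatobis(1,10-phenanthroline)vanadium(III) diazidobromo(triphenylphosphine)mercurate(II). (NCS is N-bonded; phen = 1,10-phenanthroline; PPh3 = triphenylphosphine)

[V(NCS)2(phen)2][HgBr(N3)2(PPh3)]

Cation [V…]: ligand charges -2, V(III) ⇒ ion charge 1+.
Anion [Hg…]: ligand charges -3, Hg(II) ⇒ ion charge 1−.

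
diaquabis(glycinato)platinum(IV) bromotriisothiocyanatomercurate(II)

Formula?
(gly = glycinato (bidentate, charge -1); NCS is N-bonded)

[Pt(gly)2(H2O)2][HgBr(NCS)3]

Cation [Pt…]: ligand charges -2, Pt(IV) ⇒ ion charge 2+.
Anion [Hg…]: ligand charges -4, Hg(II) ⇒ ion charge 2−.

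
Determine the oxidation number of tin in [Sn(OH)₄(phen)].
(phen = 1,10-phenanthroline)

+4

No counter-ion: the bracketed complex is neutral.
Ligand charges: 1×phen neutral; 4×OH = -4; sum -4.
Sn + (-4) = 0 ⇒ Sn is +4.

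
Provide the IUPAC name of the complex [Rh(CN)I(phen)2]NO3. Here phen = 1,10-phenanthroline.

The 1 nitrate counter-ion carries a total charge of -1, so each complex ion is 1+.
Ligand charges: 1×iodo (-1 each), 1×cyano (-1 each), 2×1,10-phenanthroline (neutral); total -2. So Rh + (-2) = 1+, giving Rh = +3.
Ligands are named alphabetically: cyano before iodo before phenanthroline.

cyanoiodobis(1,10-phenanthroline)rhodium(III) nitrate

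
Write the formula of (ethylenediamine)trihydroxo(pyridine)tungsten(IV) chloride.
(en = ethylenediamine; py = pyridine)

[W(en)(OH)3(py)]Cl

Ligands: 3 hydroxo (OH, -1), 1 ethylenediamine (en, neutral), 1 pyridine (py, neutral). Ligand charge sum = -3.
With W in oxidation state +4, the complex ion is [W...]^1+.
Charge balance with chloride (-1) requires 1 complex ion per 1 chloride.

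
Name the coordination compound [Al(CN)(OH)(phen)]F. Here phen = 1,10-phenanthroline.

cyanohydroxo(1,10-phenanthroline)aluminium(III) fluoride

The 1 fluoride counter-ion carries a total charge of -1, so each complex ion is 1+.
Ligand charges: 1×cyano (-1 each), 1×hydroxo (-1 each), 1×1,10-phenanthroline (neutral); total -2. So Al + (-2) = 1+, giving Al = +3.
Ligands are named alphabetically: cyano before hydroxo before phenanthroline.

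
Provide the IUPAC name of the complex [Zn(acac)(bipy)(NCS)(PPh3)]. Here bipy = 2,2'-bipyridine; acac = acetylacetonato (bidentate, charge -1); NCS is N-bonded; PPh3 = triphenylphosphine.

(acetylacetonato)(2,2'-bipyridine)isothiocyanato(triphenylphosphine)zinc(II)

There is no counter-ion, so the complex is neutral overall.
Ligand charges: 1×2,2'-bipyridine (neutral), 1×acetylacetonato (-1 each), 1×isothiocyanato (-1 each), 1×triphenylphosphine (neutral); total -2. So Zn + (-2) = 0, giving Zn = +2.
Ligands are named alphabetically: acetylacetonato before bipyridine before isothiocyanato before triphenylphosphine.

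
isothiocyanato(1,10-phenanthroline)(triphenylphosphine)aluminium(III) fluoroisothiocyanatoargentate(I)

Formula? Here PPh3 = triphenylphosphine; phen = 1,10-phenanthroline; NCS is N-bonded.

Cation [Al…]: ligand charges -1, Al(III) ⇒ ion charge 2+.
Anion [Ag…]: ligand charges -2, Ag(I) ⇒ ion charge 1−.
One 2+ cation requires 2 of the 1− anion.

[Al(NCS)(phen)(PPh3)][AgF(NCS)]2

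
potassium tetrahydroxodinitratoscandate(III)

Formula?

K3[Sc(NO3)2(OH)4]

Ligands: 2 nitrato (NO3, -1), 4 hydroxo (OH, -1). Ligand charge sum = -6.
With Sc in oxidation state +3, the complex ion is [Sc...]^3−.
Charge balance with potassium (+1) requires 1 complex ion per 3 potassium.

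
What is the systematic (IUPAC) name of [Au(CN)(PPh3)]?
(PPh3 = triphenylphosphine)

There is no counter-ion, so the complex is neutral overall.
Ligand charges: 1×triphenylphosphine (neutral), 1×cyano (-1 each); total -1. So Au + (-1) = 0, giving Au = +1.
Ligands are named alphabetically: cyano before triphenylphosphine.

cyano(triphenylphosphine)gold(I)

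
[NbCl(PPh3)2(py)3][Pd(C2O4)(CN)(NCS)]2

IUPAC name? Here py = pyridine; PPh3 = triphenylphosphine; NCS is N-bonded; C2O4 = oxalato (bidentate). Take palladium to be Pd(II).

chlorotris(pyridine)bis(triphenylphosphine)niobium(V) cyanoisothiocyanatooxalatopalladate(II)

Both ions are complex: the cation is named first with the plain metal name, the anion second with the -ate form; each ion's ligands are alphabetised independently.
Pd is given as +2; the anion's ligand charges sum to -4, so the complex anion is 2−.
With 2 anions per cation, the cation must be 2×2 = 4+.
Cation: ligand charges sum to -1; for the ion to be 4+, Nb = +5.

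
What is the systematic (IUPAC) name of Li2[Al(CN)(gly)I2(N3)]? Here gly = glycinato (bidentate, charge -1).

lithium azidocyano(glycinato)diiodoaluminate(III)

The 2 lithium counter-ions carry a total charge of +2, so each complex ion is 2−.
Ligand charges: 1×azido (-1 each), 2×iodo (-1 each), 1×glycinato (-1 each), 1×cyano (-1 each); total -5. So Al + (-5) = 2−, giving Al = +3.
Ligands are named alphabetically: azido before cyano before glycinato before iodo.
The complex ion is anionic, so aluminium takes the -ate form aluminate(III).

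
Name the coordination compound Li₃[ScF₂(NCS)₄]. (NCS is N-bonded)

The 3 lithium counter-ions carry a total charge of +3, so each complex ion is 3−.
Ligand charges: 2×fluoro (-1 each), 4×isothiocyanato (-1 each); total -6. So Sc + (-6) = 3−, giving Sc = +3.
The complex ion is anionic, so scandium takes the -ate form scandate(III).

lithium difluorotetraisothiocyanatoscandate(III)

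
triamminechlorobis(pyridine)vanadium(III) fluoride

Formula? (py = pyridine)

[VCl(NH3)3(py)2]F2

Ligands: 2 pyridine (py, neutral), 3 ammine (NH3, neutral), 1 chloro (Cl, -1). Ligand charge sum = -1.
With V in oxidation state +3, the complex ion is [V...]^2+.
Charge balance with fluoride (-1) requires 1 complex ion per 2 fluoride.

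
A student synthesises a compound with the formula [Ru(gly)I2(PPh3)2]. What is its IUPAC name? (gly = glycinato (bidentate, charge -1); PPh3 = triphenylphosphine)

There is no counter-ion, so the complex is neutral overall.
Ligand charges: 2×iodo (-1 each), 1×glycinato (-1 each), 2×triphenylphosphine (neutral); total -3. So Ru + (-3) = 0, giving Ru = +3.
Ligands are named alphabetically: glycinato before iodo before triphenylphosphine.

(glycinato)diiodobis(triphenylphosphine)ruthenium(III)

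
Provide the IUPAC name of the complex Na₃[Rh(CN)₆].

The 3 sodium counter-ions carry a total charge of +3, so each complex ion is 3−.
Ligand charges: 6×cyano (-1 each); total -6. So Rh + (-6) = 3−, giving Rh = +3.
The complex ion is anionic, so rhodium takes the -ate form rhodate(III).

sodium hexacyanorhodate(III)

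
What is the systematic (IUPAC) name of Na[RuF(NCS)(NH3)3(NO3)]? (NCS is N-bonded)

sodium triamminefluoroisothiocyanatonitratoruthenate(II)

The 1 sodium counter-ion carries a total charge of +1, so each complex ion is 1−.
Ligand charges: 1×fluoro (-1 each), 3×ammine (neutral), 1×nitrato (-1 each), 1×isothiocyanato (-1 each); total -3. So Ru + (-3) = 1−, giving Ru = +2.
Ligands are named alphabetically: ammine before fluoro before isothiocyanato before nitrato.
The complex ion is anionic, so ruthenium takes the -ate form ruthenate(II).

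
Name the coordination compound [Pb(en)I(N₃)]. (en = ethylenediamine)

azido(ethylenediamine)iodolead(II)

There is no counter-ion, so the complex is neutral overall.
Ligand charges: 1×iodo (-1 each), 1×ethylenediamine (neutral), 1×azido (-1 each); total -2. So Pb + (-2) = 0, giving Pb = +2.
Ligands are named alphabetically: azido before ethylenediamine before iodo.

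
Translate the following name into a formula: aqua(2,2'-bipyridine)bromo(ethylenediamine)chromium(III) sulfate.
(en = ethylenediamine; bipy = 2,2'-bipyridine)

[Cr(bipy)Br(en)(H2O)]SO4

Ligands: 1 ethylenediamine (en, neutral), 1 2,2'-bipyridine (bipy, neutral), 1 bromo (Br, -1), 1 aqua (H2O, neutral). Ligand charge sum = -1.
With Cr in oxidation state +3, the complex ion is [Cr...]^2+.
Charge balance with sulfate (-2) requires 1 complex ion per 1 sulfate.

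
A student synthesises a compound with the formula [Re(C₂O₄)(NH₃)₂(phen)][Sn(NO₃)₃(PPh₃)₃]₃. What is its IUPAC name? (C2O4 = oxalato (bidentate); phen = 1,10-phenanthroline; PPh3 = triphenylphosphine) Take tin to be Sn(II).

Both ions are complex: the cation is named first with the plain metal name, the anion second with the -ate form; each ion's ligands are alphabetised independently.
Sn is given as +2; the anion's ligand charges sum to -3, so the complex anion is 1−.
With 3 anions per cation, the cation must be 3×1 = 3+.
Cation: ligand charges sum to -2; for the ion to be 3+, Re = +5.

diammineoxalato(1,10-phenanthroline)rhenium(V) trinitratotris(triphenylphosphine)stannate(II)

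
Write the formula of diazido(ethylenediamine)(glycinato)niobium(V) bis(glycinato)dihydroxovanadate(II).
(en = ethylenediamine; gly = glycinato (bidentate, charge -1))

[Nb(en)(gly)(N3)2][V(gly)2(OH)2]

Cation [Nb…]: ligand charges -3, Nb(V) ⇒ ion charge 2+.
Anion [V…]: ligand charges -4, V(II) ⇒ ion charge 2−.
One 2+ cation balances one 2− anion.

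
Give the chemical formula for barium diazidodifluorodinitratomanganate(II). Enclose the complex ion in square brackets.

Ba2[MnF2(N3)2(NO3)2]

Ligands: 2 fluoro (F, -1), 2 nitrato (NO3, -1), 2 azido (N3, -1). Ligand charge sum = -6.
Charge balance with barium (+2) requires 1 complex ion per 2 barium.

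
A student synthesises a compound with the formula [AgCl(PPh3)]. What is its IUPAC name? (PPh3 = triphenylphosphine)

chloro(triphenylphosphine)silver(I)

There is no counter-ion, so the complex is neutral overall.
Ligand charges: 1×chloro (-1 each), 1×triphenylphosphine (neutral); total -1. So Ag + (-1) = 0, giving Ag = +1.
Ligands are named alphabetically: chloro before triphenylphosphine.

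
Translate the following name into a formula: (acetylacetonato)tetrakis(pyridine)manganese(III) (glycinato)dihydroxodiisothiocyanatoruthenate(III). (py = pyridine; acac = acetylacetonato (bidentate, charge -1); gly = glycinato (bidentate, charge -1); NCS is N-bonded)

[Mn(acac)(py)4][Ru(gly)(NCS)2(OH)2]

Cation [Mn…]: ligand charges -1, Mn(III) ⇒ ion charge 2+.
Anion [Ru…]: ligand charges -5, Ru(III) ⇒ ion charge 2−.
One 2+ cation balances one 2− anion.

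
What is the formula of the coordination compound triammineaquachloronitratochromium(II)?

[CrCl(H2O)(NH3)3(NO3)]

Ligands: 3 ammine (NH3, neutral), 1 nitrato (NO3, -1), 1 chloro (Cl, -1), 1 aqua (H2O, neutral). Ligand charge sum = -2.
With Cr in oxidation state +2, the complex ion is [Cr...].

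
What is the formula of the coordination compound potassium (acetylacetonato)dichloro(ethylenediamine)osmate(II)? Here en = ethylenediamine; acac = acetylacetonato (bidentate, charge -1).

Ligands: 1 ethylenediamine (en, neutral), 1 acetylacetonato (acac, -1), 2 chloro (Cl, -1). Ligand charge sum = -3.
With Os in oxidation state +2, the complex ion is [Os...]^1−.
Charge balance with potassium (+1) requires 1 complex ion per 1 potassium.

K[Os(acac)Cl2(en)]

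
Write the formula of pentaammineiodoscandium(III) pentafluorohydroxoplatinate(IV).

Cation [Sc…]: ligand charges -1, Sc(III) ⇒ ion charge 2+.
Anion [Pt…]: ligand charges -6, Pt(IV) ⇒ ion charge 2−.
One 2+ cation balances one 2− anion.

[ScI(NH3)5][PtF5(OH)]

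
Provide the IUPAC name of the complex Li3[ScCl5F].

lithium pentachlorofluoroscandate(III)

The 3 lithium counter-ions carry a total charge of +3, so each complex ion is 3−.
Ligand charges: 5×chloro (-1 each), 1×fluoro (-1 each); total -6. So Sc + (-6) = 3−, giving Sc = +3.
Ligands are named alphabetically: chloro before fluoro.
The complex ion is anionic, so scandium takes the -ate form scandate(III).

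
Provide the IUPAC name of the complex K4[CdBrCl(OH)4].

The 4 potassium counter-ions carry a total charge of +4, so each complex ion is 4−.
Ligand charges: 1×chloro (-1 each), 1×bromo (-1 each), 4×hydroxo (-1 each); total -6. So Cd + (-6) = 4−, giving Cd = +2.
The complex ion is anionic, so cadmium takes the -ate form cadmate(II).

potassium bromochlorotetrahydroxocadmate(II)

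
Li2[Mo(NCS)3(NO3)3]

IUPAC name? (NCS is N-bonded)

The 2 lithium counter-ions carry a total charge of +2, so each complex ion is 2−.
Ligand charges: 3×isothiocyanato (-1 each), 3×nitrato (-1 each); total -6. So Mo + (-6) = 2−, giving Mo = +4.
Ligands are named alphabetically: isothiocyanato before nitrato.
The complex ion is anionic, so molybdenum takes the -ate form molybdate(IV).

lithium triisothiocyanatotrinitratomolybdate(IV)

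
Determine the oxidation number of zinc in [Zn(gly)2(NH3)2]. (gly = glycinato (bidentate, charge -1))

+2

No counter-ion: the bracketed complex is neutral.
Ligand charges: 2×NH3 neutral; 2×gly = -2; sum -2.
Zn + (-2) = 0 ⇒ Zn is +2.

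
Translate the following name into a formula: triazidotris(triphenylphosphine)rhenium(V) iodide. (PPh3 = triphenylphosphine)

[Re(N3)3(PPh3)3]I2

Ligands: 3 triphenylphosphine (PPh3, neutral), 3 azido (N3, -1). Ligand charge sum = -3.
With Re in oxidation state +5, the complex ion is [Re...]^2+.
Charge balance with iodide (-1) requires 1 complex ion per 2 iodide.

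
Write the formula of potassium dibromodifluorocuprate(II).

Ligands: 2 bromo (Br, -1), 2 fluoro (F, -1). Ligand charge sum = -4.
With Cu in oxidation state +2, the complex ion is [Cu...]^2−.
Charge balance with potassium (+1) requires 1 complex ion per 2 potassium.

K2[CuBr2F2]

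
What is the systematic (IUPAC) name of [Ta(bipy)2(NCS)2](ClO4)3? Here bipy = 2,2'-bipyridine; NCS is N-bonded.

bis(2,2'-bipyridine)diisothiocyanatotantalum(V) perchlorate

The 3 perchlorate counter-ions carry a total charge of -3, so each complex ion is 3+.
Ligand charges: 2×2,2'-bipyridine (neutral), 2×isothiocyanato (-1 each); total -2. So Ta + (-2) = 3+, giving Ta = +5.
Ligands are named alphabetically: bipyridine before isothiocyanato.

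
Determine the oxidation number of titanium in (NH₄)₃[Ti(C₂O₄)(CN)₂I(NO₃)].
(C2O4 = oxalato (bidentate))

3 ammonium outside the brackets (+1 each) → the complex ion is 3−.
Ligand charges: 2×CN = -2; 1×I = -1; 1×C2O4 = -2; 1×NO3 = -1; sum -6.
Ti + (-6) = 3− ⇒ Ti is +3.

+3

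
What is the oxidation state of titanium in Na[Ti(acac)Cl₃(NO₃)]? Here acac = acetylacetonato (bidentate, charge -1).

+4

1 sodium outside the brackets (+1 each) → the complex ion is 1−.
Ligand charges: 3×Cl = -3; 1×acac = -1; 1×NO3 = -1; sum -5.
Ti + (-5) = 1− ⇒ Ti is +4.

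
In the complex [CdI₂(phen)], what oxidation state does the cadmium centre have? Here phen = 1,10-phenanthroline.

No counter-ion: the bracketed complex is neutral.
Ligand charges: 2×I = -2; 1×phen neutral; sum -2.
Cd + (-2) = 0 ⇒ Cd is +2.

+2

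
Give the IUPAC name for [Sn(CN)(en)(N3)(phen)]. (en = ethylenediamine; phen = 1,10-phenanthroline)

azidocyano(ethylenediamine)(1,10-phenanthroline)tin(II)

There is no counter-ion, so the complex is neutral overall.
Ligand charges: 1×ethylenediamine (neutral), 1×1,10-phenanthroline (neutral), 1×azido (-1 each), 1×cyano (-1 each); total -2. So Sn + (-2) = 0, giving Sn = +2.
Ligands are named alphabetically: azido before cyano before ethylenediamine before phenanthroline.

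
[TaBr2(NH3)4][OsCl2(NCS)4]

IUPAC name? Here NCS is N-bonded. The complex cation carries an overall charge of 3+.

Both ions are complex: the cation is named first with the plain metal name, the anion second with the -ate form; each ion's ligands are alphabetised independently.
The complex cation is given as 3+; its ligand charges sum to -2, so Ta = +5.
A 1:1 salt means the anion carries the equal and opposite charge, 3−.
Anion: ligand charges sum to -6; for the ion to be 3−, Os = +3.

tetraamminedibromotantalum(V) dichlorotetraisothiocyanatoosmate(III)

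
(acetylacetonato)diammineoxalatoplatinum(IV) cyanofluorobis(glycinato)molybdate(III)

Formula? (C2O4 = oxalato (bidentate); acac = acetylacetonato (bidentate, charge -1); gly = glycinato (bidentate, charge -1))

[Pt(acac)(C2O4)(NH3)2][Mo(CN)F(gly)2]

Cation [Pt…]: ligand charges -3, Pt(IV) ⇒ ion charge 1+.
Anion [Mo…]: ligand charges -4, Mo(III) ⇒ ion charge 1−.
One 1+ cation balances one 1− anion.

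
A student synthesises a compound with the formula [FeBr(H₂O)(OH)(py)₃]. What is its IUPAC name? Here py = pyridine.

aquabromohydroxotris(pyridine)iron(II)

There is no counter-ion, so the complex is neutral overall.
Ligand charges: 1×hydroxo (-1 each), 3×pyridine (neutral), 1×bromo (-1 each), 1×aqua (neutral); total -2. So Fe + (-2) = 0, giving Fe = +2.
Ligands are named alphabetically: aqua before bromo before hydroxo before pyridine.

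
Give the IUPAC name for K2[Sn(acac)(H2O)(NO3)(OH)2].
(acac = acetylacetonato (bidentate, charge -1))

potassium (acetylacetonato)aquadihydroxonitratostannate(II)

The 2 potassium counter-ions carry a total charge of +2, so each complex ion is 2−.
Ligand charges: 1×nitrato (-1 each), 1×acetylacetonato (-1 each), 1×aqua (neutral), 2×hydroxo (-1 each); total -4. So Sn + (-4) = 2−, giving Sn = +2.
Ligands are named alphabetically: acetylacetonato before aqua before hydroxo before nitrato.
The complex ion is anionic, so tin takes the -ate form stannate(II).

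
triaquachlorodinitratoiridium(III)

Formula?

[IrCl(H2O)3(NO3)2]

Ligands: 1 chloro (Cl, -1), 3 aqua (H2O, neutral), 2 nitrato (NO3, -1). Ligand charge sum = -3.
With Ir in oxidation state +3, the complex ion is [Ir...].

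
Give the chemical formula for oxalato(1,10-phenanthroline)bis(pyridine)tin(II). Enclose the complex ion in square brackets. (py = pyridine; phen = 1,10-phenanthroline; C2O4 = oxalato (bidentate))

Ligands: 2 pyridine (py, neutral), 1 1,10-phenanthroline (phen, neutral), 1 oxalato (C2O4, -2). Ligand charge sum = -2.
With Sn in oxidation state +2, the complex ion is [Sn...].

[Sn(C2O4)(phen)(py)2]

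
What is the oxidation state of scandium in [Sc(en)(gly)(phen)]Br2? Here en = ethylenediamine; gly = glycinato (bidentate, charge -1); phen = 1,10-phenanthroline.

+3

2 bromide outside the brackets (-1 each) → the complex ion is 2+.
Ligand charges: 1×en neutral; 1×gly = -1; 1×phen neutral; sum -1.
Sc + (-1) = 2+ ⇒ Sc is +3.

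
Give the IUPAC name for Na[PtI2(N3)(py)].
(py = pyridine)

sodium azidodiiodo(pyridine)platinate(II)

The 1 sodium counter-ion carries a total charge of +1, so each complex ion is 1−.
Ligand charges: 1×azido (-1 each), 2×iodo (-1 each), 1×pyridine (neutral); total -3. So Pt + (-3) = 1−, giving Pt = +2.
Ligands are named alphabetically: azido before iodo before pyridine.
The complex ion is anionic, so platinum takes the -ate form platinate(II).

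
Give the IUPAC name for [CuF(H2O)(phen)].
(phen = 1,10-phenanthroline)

There is no counter-ion, so the complex is neutral overall.
Ligand charges: 1×fluoro (-1 each), 1×aqua (neutral), 1×1,10-phenanthroline (neutral); total -1. So Cu + (-1) = 0, giving Cu = +1.
Ligands are named alphabetically: aqua before fluoro before phenanthroline.

aquafluoro(1,10-phenanthroline)copper(I)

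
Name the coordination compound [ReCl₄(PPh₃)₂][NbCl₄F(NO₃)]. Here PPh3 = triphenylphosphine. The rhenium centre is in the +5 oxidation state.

tetrachlorobis(triphenylphosphine)rhenium(V) tetrachlorofluoronitratoniobate(V)

Both ions are complex: the cation is named first with the plain metal name, the anion second with the -ate form; each ion's ligands are alphabetised independently.
Re is given as +5; the cation's ligand charges sum to -4, so the complex cation is 1+.
A 1:1 salt means the anion carries the equal and opposite charge, 1−.
Anion: ligand charges sum to -6; for the ion to be 1−, Nb = +5.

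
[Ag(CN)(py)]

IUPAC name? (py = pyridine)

There is no counter-ion, so the complex is neutral overall.
Ligand charges: 1×cyano (-1 each), 1×pyridine (neutral); total -1. So Ag + (-1) = 0, giving Ag = +1.
Ligands are named alphabetically: cyano before pyridine.

cyano(pyridine)silver(I)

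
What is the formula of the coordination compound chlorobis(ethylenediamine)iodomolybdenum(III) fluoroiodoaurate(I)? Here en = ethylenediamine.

[MoCl(en)2I][AuFI]

Cation [Mo…]: ligand charges -2, Mo(III) ⇒ ion charge 1+.
Anion [Au…]: ligand charges -2, Au(I) ⇒ ion charge 1−.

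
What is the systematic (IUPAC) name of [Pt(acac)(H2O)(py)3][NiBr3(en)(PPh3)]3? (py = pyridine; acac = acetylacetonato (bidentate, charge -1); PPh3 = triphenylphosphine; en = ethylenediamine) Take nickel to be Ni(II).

Ni is given as +2; the anion's ligand charges sum to -3, so the complex anion is 1−.
With 3 anions per cation, the cation must be 3×1 = 3+.
Cation: ligand charges sum to -1; for the ion to be 3+, Pt = +4.

(acetylacetonato)aquatris(pyridine)platinum(IV) tribromo(ethylenediamine)(triphenylphosphine)nickelate(II)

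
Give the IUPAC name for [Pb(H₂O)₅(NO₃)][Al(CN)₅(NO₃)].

Both ions are complex: the cation is named first with the plain metal name, the anion second with the -ate form; each ion's ligands are alphabetised independently.
Aluminium is always +3 in its complexes; the anion's ligand charges sum to -6, so the complex anion is 3−.
A 1:1 salt means the cation carries the equal and opposite charge, 3+.
Cation: ligand charges sum to -1; for the ion to be 3+, Pb = +4.

pentaaquanitratolead(IV) pentacyanonitratoaluminate(III)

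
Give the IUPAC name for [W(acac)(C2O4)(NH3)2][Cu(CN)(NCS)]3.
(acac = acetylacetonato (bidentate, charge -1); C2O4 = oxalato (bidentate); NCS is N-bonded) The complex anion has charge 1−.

(acetylacetonato)diammineoxalatotungsten(VI) cyanoisothiocyanatocuprate(I)

Both ions are complex: the cation is named first with the plain metal name, the anion second with the -ate form; each ion's ligands are alphabetised independently.
The complex anion is given as 1−; its ligand charges sum to -2, so Cu = +1.
With 3 anions per cation, the cation must be 3×1 = 3+.
Cation: ligand charges sum to -3; for the ion to be 3+, W = +6.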